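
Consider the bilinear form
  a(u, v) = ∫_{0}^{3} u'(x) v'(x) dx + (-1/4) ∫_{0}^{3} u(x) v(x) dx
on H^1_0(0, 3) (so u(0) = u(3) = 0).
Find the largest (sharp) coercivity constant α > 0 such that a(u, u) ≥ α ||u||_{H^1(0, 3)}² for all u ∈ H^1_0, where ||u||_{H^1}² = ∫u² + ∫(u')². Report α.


α = (-9/4 + π^2)/(9 + π^2)

Coercivity of a(·,·) on H^1_0(0, 3) means a(u, u) ≥ α ||u||_{H^1}² for every u ∈ H^1_0.
The interval has length L = 3, and Poincaré/coercivity depend only on L. Here a(u, u) = ∫(u')² + (-1/4)·∫u².
Here c = -1/4 < 0 with |c| < (π/L)² = π^2/9, so coercivity still holds. The condition a(u,u) ≥ α||u||_{H^1}² reads (1−α)∫(u')² ≥ (α−c)∫u². Any admissible α is ≤ 1 (rapidly oscillating u have ∫u²/∫(u')² → 0), and α = 1 would force 0 ≥ (1−c)∫u², impossible since c < 1; so 1−α > 0. By the sharp Poincaré inequality on H^1_0 of an interval of length L, ∫(u')² ≥ (π/L)²∫u² with equality for the first sine mode sin(π(x−x₀)/L) (x₀ the left endpoint), so the inequality holds for all u iff (1−α)(π/L)² ≥ α − c, i.e. α ≤ ((π/L)² + c)/((π/L)² + 1) = (1 + c(L/π)²)/(1 + (L/π)²). (Direct route, valid since c ≤ 0: Poincaré gives c∫u² ≥ c(L/π)²∫(u')², so a(u,u) ≥ (1 + c(L/π)²)∫(u')², while ||u||_{H^1}² ≤ (1 + (L/π)²)∫(u')²; dividing yields the same α.) With (π/L)² = π^2/9 and c = -1/4, the largest admissible constant is α = ((π/L)² + c)/((π/L)² + 1).
Simplifying, α = (-9/4 + π^2)/(9 + π^2).


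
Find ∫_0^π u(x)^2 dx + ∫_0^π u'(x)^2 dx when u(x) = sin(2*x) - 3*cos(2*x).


||u||_{H^1(0,π)}^2 = 25*π

u'(x) = 6*sin(2*x) + 2*cos(2*x).
Expand u² and (u')² and integrate term by term on (0, π), using: for integers n ≥ 1, ∫_0^π sin²(nx) dx = ∫_0^π cos²(nx) dx = π/2; for n ≠ n', ∫_0^π sin(nx)sin(n'x) dx = ∫_0^π cos(nx)cos(n'x) dx = 0; and by product-to-sum, ∫_0^π sin(nx)cos(n'x) dx = ½∫_0^π [sin((n+n')x) + sin((n−n')x)] dx, which is 0 when n+n' is even and 2n/(n²−n'²) when n+n' is odd (it need not vanish on (0, π)).
  u² squared terms: (-3)²·∫cos(2x)² dx = 9·π/2 = 9*π/2;  (1)²·∫sin(2x)² dx = 1·π/2 = π/2.
  u² cross terms: 2·(-3)·(1)·∫cos(2x)·sin(2x) dx = -6·(0) = 0.
  So ∫_0^π u² dx = 9*π/2 + π/2 + 0 = 5*π.
  (u')² squared terms: (2)²·∫cos(2x)² dx = 4·π/2 = 2*π;  (6)²·∫sin(2x)² dx = 36·π/2 = 18*π.
  (u')² cross terms: 2·(2)·(6)·∫cos(2x)·sin(2x) dx = 24·(0) = 0.
  So ∫_0^π (u')² dx = 2*π + 18*π + 0 = 20*π.
||u||_{H^1}^2 = (5*π) + (20*π) = 25*π.


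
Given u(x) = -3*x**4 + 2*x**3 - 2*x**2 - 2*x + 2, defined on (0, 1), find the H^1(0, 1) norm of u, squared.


||u||_{H^1}^2 = 7187/210

The H^1 norm (squared) on an interval (0, L) is
  ||u||_{H^1}^2 = ∫_0^L u(x)^2 dx + ∫_0^L u'(x)^2 dx.
Compute u'(x) = -12*x**3 + 6*x**2 - 4*x - 2.
Then u(x)^2 = 9*x**8 - 12*x**7 + 16*x**6 + 4*x**5 - 16*x**4 + 16*x**3 - 4*x**2 - 8*x + 4 and u'(x)^2 = 144*x**6 - 144*x**5 + 132*x**4 - 8*x**2 + 16*x + 4.
Integrate each monomial from 0 to 1 using ∫_0^1 c·x^n dx = c·1^(n+1)/(n+1):
  ∫_0^1 u(x)^2 dx = ∫_0^1 (9*x^8 - 12*x^7 + 16*x^6 + 4*x^5 - 16*x^4 + 16*x^3 - 4*x^2 - 8*x + 4) dx. Term by term:
    ∫_0^1 9*x^8 dx = 1;  ∫_0^1 -12*x^7 dx = -3/2;  ∫_0^1 16*x^6 dx = 16/7;
    ∫_0^1 4*x^5 dx = 2/3;  ∫_0^1 -16*x^4 dx = -16/5;  ∫_0^1 16*x^3 dx = 4;
    ∫_0^1 -4*x^2 dx = -4/3;  ∫_0^1 -8*x dx = -4;  ∫_0^1 4 dx = 4.
  Sum: 1 − 3/2 + 16/7 + 2/3 − 16/5 + 4 − 4/3 − 4 + 4 = 403/210.
  ∫_0^1 u'(x)^2 dx = ∫_0^1 (144*x^6 - 144*x^5 + 132*x^4 - 8*x^2 + 16*x + 4) dx. Term by term:
    ∫_0^1 144*x^6 dx = 144/7;  ∫_0^1 -144*x^5 dx = -24;  ∫_0^1 132*x^4 dx = 132/5;
    ∫_0^1 -8*x^2 dx = -8/3;  ∫_0^1 16*x dx = 8;  ∫_0^1 4 dx = 4.
  Sum: 144/7 − 24 + 132/5 − 8/3 + 8 + 4 = 3392/105.
Adding: ||u||_{H^1}^2 = 403/210 + 3392/105 = 7187/210.


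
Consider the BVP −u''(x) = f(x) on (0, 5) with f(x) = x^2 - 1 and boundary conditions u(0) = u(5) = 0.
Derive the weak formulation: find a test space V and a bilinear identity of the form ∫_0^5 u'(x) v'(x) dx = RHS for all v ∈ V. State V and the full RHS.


V = H^1_0(0, 5) (so v(0) = v(5) = 0); weak form: ∫_0^5 u'v' dx = ∫_0^5 (x^2 - 1) v dx for all v ∈ V.

Multiply both sides by a test function v and integrate from 0 to 5:
  ∫_0^5 −u''(x) v(x) dx = ∫_0^5 f(x) v(x) dx.
Integrate the LHS by parts once:
  ∫_0^5 −u'' v dx = −[u'(x) v(x)]_0^5 + ∫_0^5 u'(x) v'(x) dx.
Thus ∫_0^5 u'(x) v'(x) dx = ∫_0^5 f(x) v(x) dx + [u'(x) v(x)]_0^5.
Choose V so that boundary terms are either known or forced to vanish.
u is Dirichlet: u(0) = u(5) = 0. Let V = H^1_0(0, 5); then v(0) = v(5) = 0, and [u' v]_0^5 = 0.
Weak formulation: find u (satisfying any essential BC) such that ∫_0^5 u'(x) v'(x) dx = ∫_0^5 f v dx for all v ∈ V.
Substituting f(x) = x^2 - 1, the right-hand side is ∫_0^5 (x^2 - 1) v dx.


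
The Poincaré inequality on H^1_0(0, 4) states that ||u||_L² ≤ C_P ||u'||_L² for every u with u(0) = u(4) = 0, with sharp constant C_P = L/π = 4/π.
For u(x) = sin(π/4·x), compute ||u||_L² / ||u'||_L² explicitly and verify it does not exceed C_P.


||u||_L² / ||u'||_L² = 4/π = C_P.

u(x) = sin(π/4·x), so u'(x) = π*cos(π*x/4)/4.
Writing u(x) = A·sin(kπx/L) with A = 1 and k = 1, use ∫_0^L sin²(kπx/L) dx = L/2 and ∫_0^L cos²(kπx/L) dx = L/2.
u² = 1·sin²(π/4·x) and (u')² = π^2/16·cos²(π/4·x), and each of sin², cos² integrates to L/2 = 2 over (0, 4).
∫_0^4 u² dx = 2, so ||u||_L² = sqrt(2).
∫_0^4 (u')² dx = π^2/8, so ||u'||_L² = sqrt(2)*π/4.
Ratio ||u||_L² / ||u'||_L² = 4/π.
Sharp Poincaré constant on H^1_0(0, 4) is C_P = L/π = 4/π, achieved by sin(π/4·x).
This is the k = 1 eigenfunction (up to amplitude), so the ratio equals the sharp Poincaré constant exactly.


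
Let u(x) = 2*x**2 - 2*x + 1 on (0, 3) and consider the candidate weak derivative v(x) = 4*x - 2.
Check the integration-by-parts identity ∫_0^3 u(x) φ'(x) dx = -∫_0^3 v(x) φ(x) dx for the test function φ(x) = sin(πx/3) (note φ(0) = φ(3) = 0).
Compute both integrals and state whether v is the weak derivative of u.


LHS = -24/π, RHS = -24/π. Yes, v = u' weakly.

u(x) = 2*x**2 - 2*x + 1, classical derivative u'(x) = 4*x - 2.
φ(x) = sin(πx/3), so φ'(x) = π*cos(π*x/3)/3.
Note φ(0) = φ(3) = 0, so the boundary term u·φ vanishes.
LHS = ∫_0^3 u(x) φ'(x) dx = ∫_0^3 (2*π*x^2*cos(π*x/3)/3 - 2*π*x*cos(π*x/3)/3 + π*cos(π*x/3)/3) dx. Term by term:
  ∫_0^3 π*cos(π*x/3)/3 dx = 0;  ∫_0^3 -2*π*x*cos(π*x/3)/3 dx = 12/π;  ∫_0^3 2*π*x^2*cos(π*x/3)/3 dx = -36/π.
Sum: 0 + 12/π − 36/π = -24/π.
So LHS = -24/π.
∫_0^3 v(x) φ(x) dx = ∫_0^3 (4*x*sin(π*x/3) - 2*sin(π*x/3)) dx. Term by term:
  ∫_0^3 -2*sin(π*x/3) dx = -12/π;  ∫_0^3 4*x*sin(π*x/3) dx = 36/π.
Sum: -12/π + 36/π = 24/π.
So RHS = -∫_0^3 v(x) φ(x) dx = -24/π.
LHS = RHS, so the identity holds for this test φ.
Moreover u is smooth here and v(x) = u'(x) = 4*x - 2 pointwise, so the identity holds for every test function. Hence v is the weak derivative of u.


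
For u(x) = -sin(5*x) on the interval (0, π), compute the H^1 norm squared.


||u||_{H^1(0,π)}^2 = 13*π

u'(x) = -5*cos(5*x).
Expand u² and (u')² and integrate term by term on (0, π), using: for integers n ≥ 1, ∫_0^π sin²(nx) dx = ∫_0^π cos²(nx) dx = π/2; for n ≠ n', ∫_0^π sin(nx)sin(n'x) dx = ∫_0^π cos(nx)cos(n'x) dx = 0; and by product-to-sum, ∫_0^π sin(nx)cos(n'x) dx = ½∫_0^π [sin((n+n')x) + sin((n−n')x)] dx, which is 0 when n+n' is even and 2n/(n²−n'²) when n+n' is odd (it need not vanish on (0, π)).
  u² squared terms: (-1)²·∫sin(5x)² dx = 1·π/2 = π/2.
  So ∫_0^π u² dx = π/2.
  (u')² squared terms: (-5)²·∫cos(5x)² dx = 25·π/2 = 25*π/2.
  So ∫_0^π (u')² dx = 25*π/2.
||u||_{H^1}^2 = (π/2) + (25*π/2) = 13*π.


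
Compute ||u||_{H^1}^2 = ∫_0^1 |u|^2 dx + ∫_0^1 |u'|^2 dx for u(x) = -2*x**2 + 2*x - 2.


||u||_{H^1}^2 = 62/15

The H^1 norm (squared) on an interval (0, L) is
  ||u||_{H^1}^2 = ∫_0^L u(x)^2 dx + ∫_0^L u'(x)^2 dx.
Compute u'(x) = 2 - 4*x.
Then u(x)^2 = 4*x**4 - 8*x**3 + 12*x**2 - 8*x + 4 and u'(x)^2 = 16*x**2 - 16*x + 4.
Integrate each monomial from 0 to 1 using ∫_0^1 c·x^n dx = c·1^(n+1)/(n+1):
  ∫_0^1 u(x)^2 dx = ∫_0^1 (4*x^4 - 8*x^3 + 12*x^2 - 8*x + 4) dx. Term by term:
    ∫_0^1 4*x^4 dx = 4/5;  ∫_0^1 -8*x^3 dx = -2;  ∫_0^1 12*x^2 dx = 4;
    ∫_0^1 -8*x dx = -4;  ∫_0^1 4 dx = 4.
  Sum: 4/5 − 2 + 4 − 4 + 4 = 14/5.
  ∫_0^1 u'(x)^2 dx = ∫_0^1 (16*x^2 - 16*x + 4) dx. Term by term:
    ∫_0^1 16*x^2 dx = 16/3;  ∫_0^1 -16*x dx = -8;  ∫_0^1 4 dx = 4.
  Sum: 16/3 − 8 + 4 = 4/3.
Adding: ||u||_{H^1}^2 = 14/5 + 4/3 = 62/15.


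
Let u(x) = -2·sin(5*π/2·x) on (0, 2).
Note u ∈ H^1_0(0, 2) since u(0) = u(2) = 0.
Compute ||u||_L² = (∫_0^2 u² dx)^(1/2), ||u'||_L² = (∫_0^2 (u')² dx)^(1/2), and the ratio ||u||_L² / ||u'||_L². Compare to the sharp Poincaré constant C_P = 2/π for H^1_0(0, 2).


||u||_L² / ||u'||_L² = 2/(5*π) < C_P = 2/π.

u(x) = -2·sin(5*π/2·x), so u'(x) = -5*π*cos(5*π*x/2).
Writing u(x) = A·sin(kπx/L) with A = -2 and k = 5, use ∫_0^L sin²(kπx/L) dx = L/2 and ∫_0^L cos²(kπx/L) dx = L/2.
u² = 4·sin²(5*π/2·x) and (u')² = 25*π^2·cos²(5*π/2·x), and each of sin², cos² integrates to L/2 = 1 over (0, 2).
∫_0^2 u² dx = 4, so ||u||_L² = 2.
∫_0^2 (u')² dx = 25*π^2, so ||u'||_L² = 5*π.
Ratio ||u||_L² / ||u'||_L² = 2/(5*π).
Sharp Poincaré constant on H^1_0(0, 2) is C_P = L/π = 2/π, achieved by sin(π/2·x).
This is the k = 5 harmonic; the ratio L/(kπ) is strictly less than C_P = L/π, consistent with the sharp inequality ||u||_L² ≤ C_P ||u'||_L².


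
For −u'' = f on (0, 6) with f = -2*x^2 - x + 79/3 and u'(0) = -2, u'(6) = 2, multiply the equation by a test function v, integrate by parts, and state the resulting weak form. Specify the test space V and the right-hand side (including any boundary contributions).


V = H^1(0, 6) (v unrestricted at boundary; u is determined up to an additive constant); weak form: ∫_0^6 u'v' dx = ∫_0^6 (-2*x^2 - x + 79/3) v dx + 2·v(6) + 2·v(0) for all v ∈ V.

Multiply both sides by a test function v and integrate from 0 to 6:
  ∫_0^6 −u''(x) v(x) dx = ∫_0^6 f(x) v(x) dx.
Integrate the LHS by parts once:
  ∫_0^6 −u'' v dx = −[u'(x) v(x)]_0^6 + ∫_0^6 u'(x) v'(x) dx.
Thus ∫_0^6 u'(x) v'(x) dx = ∫_0^6 f(x) v(x) dx + [u'(x) v(x)]_0^6.
Choose V so that boundary terms are either known or forced to vanish.
u has inhomogeneous Neumann u'(0) = -2, u'(6) = 2. [u' v]_0^6 = (2)·v(6) − (-2)·v(0) = 2·v(6) + 2·v(0). Take V = H^1(0, 6); boundary term becomes part of RHS.
Weak formulation: find u (satisfying any essential BC) such that ∫_0^6 u'(x) v'(x) dx = ∫_0^6 f v dx + 2·v(6) + 2·v(0) for all v ∈ V (Neumann data are natural BCs: they enter the RHS as boundary terms).
Substituting f(x) = -2*x^2 - x + 79/3, the right-hand side is ∫_0^6 (-2*x^2 - x + 79/3) v dx + 2·v(6) + 2·v(0).
Compatibility check (pure Neumann): taking v ≡ 1 ∈ V gives 0 = ∫_0^6 f dx + (2) − (-2), i.e. ∫_0^6 f dx must equal u'(0) − u'(6) = -4. Indeed ∫_0^6 (-2*x^2 - x + 79/3) dx = -4, so the data are compatible. The solution is then unique only up to an additive constant (fix it e.g. by requiring ∫_0^6 u dx = 0).


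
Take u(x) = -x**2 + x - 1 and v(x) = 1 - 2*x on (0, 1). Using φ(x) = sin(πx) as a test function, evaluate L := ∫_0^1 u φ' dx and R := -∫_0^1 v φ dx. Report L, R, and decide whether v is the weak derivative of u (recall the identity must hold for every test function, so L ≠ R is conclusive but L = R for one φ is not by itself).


LHS = 0, RHS = 0. Yes, v = u' weakly.

u(x) = -x**2 + x - 1, classical derivative u'(x) = 1 - 2*x.
φ(x) = sin(πx), so φ'(x) = π*cos(π*x).
Note φ(0) = φ(1) = 0, so the boundary term u·φ vanishes.
LHS = ∫_0^1 u(x) φ'(x) dx = ∫_0^1 (-π*x^2*cos(π*x) + π*x*cos(π*x) - π*cos(π*x)) dx. Term by term:
  ∫_0^1 -π*cos(π*x) dx = 0;  ∫_0^1 π*x*cos(π*x) dx = -2/π;  ∫_0^1 -π*x^2*cos(π*x) dx = 2/π.
Sum: 0 − 2/π + 2/π = 0.
So LHS = 0.
∫_0^1 v(x) φ(x) dx = ∫_0^1 (-2*x*sin(π*x) + sin(π*x)) dx. Term by term:
  ∫_0^1 -2*x*sin(π*x) dx = -2/π;  ∫_0^1 sin(π*x) dx = 2/π.
Sum: -2/π + 2/π = 0.
So RHS = -∫_0^1 v(x) φ(x) dx = 0.
LHS = RHS, so the identity holds for this test φ.
Moreover u is smooth here and v(x) = u'(x) = 1 - 2*x pointwise, so the identity holds for every test function. Hence v is the weak derivative of u.


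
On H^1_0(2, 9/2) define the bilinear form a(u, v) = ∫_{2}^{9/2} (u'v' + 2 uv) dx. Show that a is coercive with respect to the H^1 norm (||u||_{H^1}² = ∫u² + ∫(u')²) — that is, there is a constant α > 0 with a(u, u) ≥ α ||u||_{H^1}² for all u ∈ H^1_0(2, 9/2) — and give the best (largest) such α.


α = 1

Coercivity of a(·,·) on H^1_0(2, 9/2) means a(u, u) ≥ α ||u||_{H^1}² for every u ∈ H^1_0.
The interval has length L = 5/2, and Poincaré/coercivity depend only on L. Here a(u, u) = ∫(u')² + (2)·∫u².
Here c = 2 ≥ 1, so a(u,u) = ∫(u')² + c∫u² ≥ ∫(u')² + ∫u² = ||u||_{H^1}², i.e. α = 1 works. No larger α is possible: a(u,u) ≥ α||u||_{H^1}² means (1−α)∫(u')² ≥ (α−c)∫u², and for the modes u_n = sin(nπ(x−x₀)/L) (x₀ the left endpoint) one has ∫u_n²/∫(u_n')² = (L/(nπ))² → 0, so a(u_n,u_n)/||u_n||_{H^1}² → 1. Hence the optimal constant is α = 1.
Therefore α = 1.


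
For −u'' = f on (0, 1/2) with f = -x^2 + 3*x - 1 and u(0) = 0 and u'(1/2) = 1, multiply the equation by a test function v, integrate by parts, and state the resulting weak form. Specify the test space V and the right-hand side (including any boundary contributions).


V = {v ∈ H^1(0, 1/2) : v(0) = 0} (test functions vanish at x = 0 where u is specified); weak form: ∫_0^1/2 u'v' dx = ∫_0^1/2 (-x^2 + 3*x - 1) v dx + v(1/2) for all v ∈ V.

Multiply both sides by a test function v and integrate from 0 to 1/2:
  ∫_0^1/2 −u''(x) v(x) dx = ∫_0^1/2 f(x) v(x) dx.
Integrate the LHS by parts once:
  ∫_0^1/2 −u'' v dx = −[u'(x) v(x)]_0^1/2 + ∫_0^1/2 u'(x) v'(x) dx.
Thus ∫_0^1/2 u'(x) v'(x) dx = ∫_0^1/2 f(x) v(x) dx + [u'(x) v(x)]_0^1/2.
Choose V so that boundary terms are either known or forced to vanish.
Mixed BC: u(0) = 0 (Dirichlet) and u'(1/2) = 1 (Neumann). Define V = {v ∈ H^1(0, 1/2) : v(0) = 0}. Then [u' v]_0^1/2 = u'(1/2)·v(1/2) − u'(0)·0 = v(1/2).
Weak formulation: find u (satisfying any essential BC) such that ∫_0^1/2 u'(x) v'(x) dx = ∫_0^1/2 f v dx + v(1/2) for all v ∈ V (Dirichlet at 0 absorbed into V; Neumann datum at x = 1/2 contributes the boundary term).
Substituting f(x) = -x^2 + 3*x - 1, the right-hand side is ∫_0^1/2 (-x^2 + 3*x - 1) v dx + v(1/2).


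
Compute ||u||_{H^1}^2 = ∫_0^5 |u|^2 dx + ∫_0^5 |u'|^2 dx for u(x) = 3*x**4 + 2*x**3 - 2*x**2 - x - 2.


||u||_{H^1}^2 = 182250725/42

The H^1 norm (squared) on an interval (0, L) is
  ||u||_{H^1}^2 = ∫_0^L u(x)^2 dx + ∫_0^L u'(x)^2 dx.
Compute u'(x) = 12*x**3 + 6*x**2 - 4*x - 1.
Then u(x)^2 = 9*x**8 + 12*x**7 - 8*x**6 - 14*x**5 - 12*x**4 - 4*x**3 + 9*x**2 + 4*x + 4 and u'(x)^2 = 144*x**6 + 144*x**5 - 60*x**4 - 72*x**3 + 4*x**2 + 8*x + 1.
Integrate each monomial from 0 to 5 using ∫_0^5 c·x^n dx = c·5^(n+1)/(n+1):
  ∫_0^5 u(x)^2 dx = ∫_0^5 (9*x^8 + 12*x^7 - 8*x^6 - 14*x^5 - 12*x^4 - 4*x^3 + 9*x^2 + 4*x + 4) dx. Term by term:
    ∫_0^5 9*x^8 dx = 1953125;  ∫_0^5 12*x^7 dx = 1171875/2;  ∫_0^5 -8*x^6 dx = -625000/7;
    ∫_0^5 -14*x^5 dx = -109375/3;  ∫_0^5 -12*x^4 dx = -7500;  ∫_0^5 -4*x^3 dx = -625;
    ∫_0^5 9*x^2 dx = 375;  ∫_0^5 4*x dx = 50;  ∫_0^5 4 dx = 20.
  Sum: 1953125 + 1171875/2 − 625000/7 − 109375/3 − 7500 − 625 + 375 + 50 + 20 = 101036815/42.
  ∫_0^5 u'(x)^2 dx = ∫_0^5 (144*x^6 + 144*x^5 - 60*x^4 - 72*x^3 + 4*x^2 + 8*x + 1) dx. Term by term:
    ∫_0^5 144*x^6 dx = 11250000/7;  ∫_0^5 144*x^5 dx = 375000;  ∫_0^5 -60*x^4 dx = -37500;
    ∫_0^5 -72*x^3 dx = -11250;  ∫_0^5 4*x^2 dx = 500/3;  ∫_0^5 8*x dx = 100;
    ∫_0^5 1 dx = 5.
  Sum: 11250000/7 + 375000 − 37500 − 11250 + 500/3 + 100 + 5 = 40606955/21.
Adding: ||u||_{H^1}^2 = 101036815/42 + 40606955/21 = 182250725/42.


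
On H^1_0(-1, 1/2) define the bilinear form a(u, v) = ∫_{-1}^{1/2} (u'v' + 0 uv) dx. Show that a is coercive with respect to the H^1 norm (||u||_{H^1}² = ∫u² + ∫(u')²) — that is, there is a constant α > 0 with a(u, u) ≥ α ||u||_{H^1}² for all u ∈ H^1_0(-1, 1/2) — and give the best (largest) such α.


α = 4*π^2/(9 + 4*π^2)

Coercivity of a(·,·) on H^1_0(-1, 1/2) means a(u, u) ≥ α ||u||_{H^1}² for every u ∈ H^1_0.
The interval has length L = 3/2, and Poincaré/coercivity depend only on L. Here a(u, u) = ∫(u')² + (0)·∫u².
Here c = 0, so a(u,u) = ∫(u')² alone. The condition a(u,u) ≥ α||u||_{H^1}² reads (1−α)∫(u')² ≥ (α−c)∫u². Any admissible α is ≤ 1 (rapidly oscillating u have ∫u²/∫(u')² → 0), and α = 1 would force 0 ≥ (1−c)∫u², impossible since c < 1; so 1−α > 0. By the sharp Poincaré inequality on H^1_0 of an interval of length L, ∫(u')² ≥ (π/L)²∫u² with equality for the first sine mode sin(π(x−x₀)/L) (x₀ the left endpoint), so the inequality holds for all u iff (1−α)(π/L)² ≥ α − c, i.e. α ≤ ((π/L)² + c)/((π/L)² + 1) = (1 + c(L/π)²)/(1 + (L/π)²). (Direct route, valid since c ≤ 0: Poincaré gives c∫u² ≥ c(L/π)²∫(u')², so a(u,u) ≥ (1 + c(L/π)²)∫(u')², while ||u||_{H^1}² ≤ (1 + (L/π)²)∫(u')²; dividing yields the same α.) With (π/L)² = 4*π^2/9 and c = 0, the largest admissible constant is α = ((π/L)² + c)/((π/L)² + 1).
Simplifying, α = 4*π^2/(9 + 4*π^2).


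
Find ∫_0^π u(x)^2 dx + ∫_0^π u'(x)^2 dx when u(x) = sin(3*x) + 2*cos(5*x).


||u||_{H^1(0,π)}^2 = 57*π

u'(x) = -10*sin(5*x) + 3*cos(3*x).
Expand u² and (u')² and integrate term by term on (0, π), using: for integers n ≥ 1, ∫_0^π sin²(nx) dx = ∫_0^π cos²(nx) dx = π/2; for n ≠ n', ∫_0^π sin(nx)sin(n'x) dx = ∫_0^π cos(nx)cos(n'x) dx = 0; and by product-to-sum, ∫_0^π sin(nx)cos(n'x) dx = ½∫_0^π [sin((n+n')x) + sin((n−n')x)] dx, which is 0 when n+n' is even and 2n/(n²−n'²) when n+n' is odd (it need not vanish on (0, π)).
  u² squared terms: (2)²·∫cos(5x)² dx = 4·π/2 = 2*π;  (1)²·∫sin(3x)² dx = 1·π/2 = π/2.
  u² cross terms: 2·(2)·(1)·∫cos(5x)·sin(3x) dx = 4·(0) = 0.
  So ∫_0^π u² dx = 2*π + π/2 + 0 = 5*π/2.
  (u')² squared terms: (-10)²·∫sin(5x)² dx = 100·π/2 = 50*π;  (3)²·∫cos(3x)² dx = 9·π/2 = 9*π/2.
  (u')² cross terms: 2·(-10)·(3)·∫sin(5x)·cos(3x) dx = -60·(0) = 0.
  So ∫_0^π (u')² dx = 50*π + 9*π/2 + 0 = 109*π/2.
||u||_{H^1}^2 = (5*π/2) + (109*π/2) = 57*π.


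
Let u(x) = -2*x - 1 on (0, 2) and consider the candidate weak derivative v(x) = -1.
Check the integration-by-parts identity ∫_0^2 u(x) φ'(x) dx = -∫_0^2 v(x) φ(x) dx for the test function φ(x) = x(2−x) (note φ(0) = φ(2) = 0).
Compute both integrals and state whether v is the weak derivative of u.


LHS = 8/3, RHS = 4/3. No, v is not the weak derivative of u.

u(x) = -2*x - 1, classical derivative u'(x) = -2.
φ(x) = x(2−x), so φ'(x) = 2 - 2*x.
Note φ(0) = φ(2) = 0, so the boundary term u·φ vanishes.
LHS = ∫_0^2 u(x) φ'(x) dx = ∫_0^2 (4*x^2 - 2*x - 2) dx. Term by term:
  ∫_0^2 4*x^2 dx = 32/3;  ∫_0^2 -2*x dx = -4;  ∫_0^2 -2 dx = -4.
Sum: 32/3 − 4 − 4 = 8/3.
So LHS = 8/3.
∫_0^2 v(x) φ(x) dx = ∫_0^2 (x^2 - 2*x) dx. Term by term:
  ∫_0^2 x^2 dx = 8/3;  ∫_0^2 -2*x dx = -4.
Sum: 8/3 − 4 = -4/3.
So RHS = -∫_0^2 v(x) φ(x) dx = 4/3.
LHS − RHS = 4/3 ≠ 0, so the identity fails.
(For a valid weak derivative the identity must hold for EVERY test function, in particular this one. The failure shows v is NOT the weak derivative of u.)
Correct weak derivative would be u'(x) = -2.


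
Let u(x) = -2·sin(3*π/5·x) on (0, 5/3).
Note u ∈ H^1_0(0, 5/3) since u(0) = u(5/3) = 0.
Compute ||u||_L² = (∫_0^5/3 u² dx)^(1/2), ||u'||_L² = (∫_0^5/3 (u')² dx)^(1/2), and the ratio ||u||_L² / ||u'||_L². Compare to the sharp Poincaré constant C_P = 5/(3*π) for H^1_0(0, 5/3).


||u||_L² / ||u'||_L² = 5/(3*π) = C_P.

u(x) = -2·sin(3*π/5·x), so u'(x) = -6*π*cos(3*π*x/5)/5.
Writing u(x) = A·sin(kπx/L) with A = -2 and k = 1, use ∫_0^L sin²(kπx/L) dx = L/2 and ∫_0^L cos²(kπx/L) dx = L/2.
u² = 4·sin²(3*π/5·x) and (u')² = 36*π^2/25·cos²(3*π/5·x), and each of sin², cos² integrates to L/2 = 5/6 over (0, 5/3).
∫_0^5/3 u² dx = 10/3, so ||u||_L² = sqrt(30)/3.
∫_0^5/3 (u')² dx = 6*π^2/5, so ||u'||_L² = sqrt(30)*π/5.
Ratio ||u||_L² / ||u'||_L² = 5/(3*π).
Sharp Poincaré constant on H^1_0(0, 5/3) is C_P = L/π = 5/(3*π), achieved by sin(3*π/5·x).
This is the k = 1 eigenfunction (up to amplitude), so the ratio equals the sharp Poincaré constant exactly.


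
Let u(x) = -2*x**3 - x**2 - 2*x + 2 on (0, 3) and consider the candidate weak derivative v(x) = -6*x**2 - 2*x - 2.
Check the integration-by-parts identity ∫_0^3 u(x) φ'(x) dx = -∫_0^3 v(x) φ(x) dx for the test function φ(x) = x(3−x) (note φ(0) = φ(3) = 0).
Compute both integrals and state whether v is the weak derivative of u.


LHS = 477/5, RHS = 477/5. Yes, v = u' weakly.

u(x) = -2*x**3 - x**2 - 2*x + 2, classical derivative u'(x) = -6*x**2 - 2*x - 2.
φ(x) = x(3−x), so φ'(x) = 3 - 2*x.
Note φ(0) = φ(3) = 0, so the boundary term u·φ vanishes.
LHS = ∫_0^3 u(x) φ'(x) dx = ∫_0^3 (4*x^4 - 4*x^3 + x^2 - 10*x + 6) dx. Term by term:
  ∫_0^3 4*x^4 dx = 972/5;  ∫_0^3 -4*x^3 dx = -81;  ∫_0^3 x^2 dx = 9;
  ∫_0^3 -10*x dx = -45;  ∫_0^3 6 dx = 18.
Sum: 972/5 − 81 + 9 − 45 + 18 = 477/5.
So LHS = 477/5.
∫_0^3 v(x) φ(x) dx = ∫_0^3 (6*x^4 - 16*x^3 - 4*x^2 - 6*x) dx. Term by term:
  ∫_0^3 6*x^4 dx = 1458/5;  ∫_0^3 -16*x^3 dx = -324;  ∫_0^3 -4*x^2 dx = -36;
  ∫_0^3 -6*x dx = -27.
Sum: 1458/5 − 324 − 36 − 27 = -477/5.
So RHS = -∫_0^3 v(x) φ(x) dx = 477/5.
LHS = RHS, so the identity holds for this test φ.
Moreover u is smooth here and v(x) = u'(x) = -6*x**2 - 2*x - 2 pointwise, so the identity holds for every test function. Hence v is the weak derivative of u.


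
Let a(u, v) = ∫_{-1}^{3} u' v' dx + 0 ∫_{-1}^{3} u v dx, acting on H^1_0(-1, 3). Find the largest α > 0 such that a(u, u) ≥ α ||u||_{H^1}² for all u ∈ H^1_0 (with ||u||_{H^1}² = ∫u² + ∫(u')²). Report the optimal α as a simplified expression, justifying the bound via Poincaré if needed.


α = π^2/(π^2 + 16)

Coercivity of a(·,·) on H^1_0(-1, 3) means a(u, u) ≥ α ||u||_{H^1}² for every u ∈ H^1_0.
The interval has length L = 4, and Poincaré/coercivity depend only on L. Here a(u, u) = ∫(u')² + (0)·∫u².
Here c = 0, so a(u,u) = ∫(u')² alone. The condition a(u,u) ≥ α||u||_{H^1}² reads (1−α)∫(u')² ≥ (α−c)∫u². Any admissible α is ≤ 1 (rapidly oscillating u have ∫u²/∫(u')² → 0), and α = 1 would force 0 ≥ (1−c)∫u², impossible since c < 1; so 1−α > 0. By the sharp Poincaré inequality on H^1_0 of an interval of length L, ∫(u')² ≥ (π/L)²∫u² with equality for the first sine mode sin(π(x−x₀)/L) (x₀ the left endpoint), so the inequality holds for all u iff (1−α)(π/L)² ≥ α − c, i.e. α ≤ ((π/L)² + c)/((π/L)² + 1) = (1 + c(L/π)²)/(1 + (L/π)²). (Direct route, valid since c ≤ 0: Poincaré gives c∫u² ≥ c(L/π)²∫(u')², so a(u,u) ≥ (1 + c(L/π)²)∫(u')², while ||u||_{H^1}² ≤ (1 + (L/π)²)∫(u')²; dividing yields the same α.) With (π/L)² = π^2/16 and c = 0, the largest admissible constant is α = ((π/L)² + c)/((π/L)² + 1).
Simplifying, α = π^2/(π^2 + 16).


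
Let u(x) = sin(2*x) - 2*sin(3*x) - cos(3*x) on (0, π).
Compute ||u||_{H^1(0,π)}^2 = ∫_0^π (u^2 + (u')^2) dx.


||u||_{H^1(0,π)}^2 = 16 + 55*π/2

u'(x) = 3*sin(3*x) + 2*cos(2*x) - 6*cos(3*x).
Expand u² and (u')² and integrate term by term on (0, π), using: for integers n ≥ 1, ∫_0^π sin²(nx) dx = ∫_0^π cos²(nx) dx = π/2; for n ≠ n', ∫_0^π sin(nx)sin(n'x) dx = ∫_0^π cos(nx)cos(n'x) dx = 0; and by product-to-sum, ∫_0^π sin(nx)cos(n'x) dx = ½∫_0^π [sin((n+n')x) + sin((n−n')x)] dx, which is 0 when n+n' is even and 2n/(n²−n'²) when n+n' is odd (it need not vanish on (0, π)).
  u² squared terms: (-1)²·∫cos(3x)² dx = 1·π/2 = π/2;  (-2)²·∫sin(3x)² dx = 4·π/2 = 2*π;  (1)²·∫sin(2x)² dx = 1·π/2 = π/2.
  u² cross terms: 2·(-1)·(-2)·∫cos(3x)·sin(3x) dx = 4·(0) = 0;  2·(-1)·(1)·∫cos(3x)·sin(2x) dx = -2·(-4/5) = 8/5;  2·(-2)·(1)·∫sin(3x)·sin(2x) dx = -4·(0) = 0.
  So ∫_0^π u² dx = π/2 + 2*π + π/2 + 0 + 8/5 + 0 = 8/5 + 3*π.
  (u')² squared terms: (-6)²·∫cos(3x)² dx = 36·π/2 = 18*π;  (2)²·∫cos(2x)² dx = 4·π/2 = 2*π;  (3)²·∫sin(3x)² dx = 9·π/2 = 9*π/2.
  (u')² cross terms: 2·(-6)·(2)·∫cos(3x)·cos(2x) dx = -24·(0) = 0;  2·(-6)·(3)·∫cos(3x)·sin(3x) dx = -36·(0) = 0;  2·(2)·(3)·∫cos(2x)·sin(3x) dx = 12·(6/5) = 72/5.
  So ∫_0^π (u')² dx = 18*π + 2*π + 9*π/2 + 0 + 0 + 72/5 = 72/5 + 49*π/2.
||u||_{H^1}^2 = (8/5 + 3*π) + (72/5 + 49*π/2) = 16 + 55*π/2.


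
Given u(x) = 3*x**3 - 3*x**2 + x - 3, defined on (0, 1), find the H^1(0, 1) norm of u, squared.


||u||_{H^1}^2 = 1031/105

The H^1 norm (squared) on an interval (0, L) is
  ||u||_{H^1}^2 = ∫_0^L u(x)^2 dx + ∫_0^L u'(x)^2 dx.
Compute u'(x) = 9*x**2 - 6*x + 1.
Then u(x)^2 = 9*x**6 - 18*x**5 + 15*x**4 - 24*x**3 + 19*x**2 - 6*x + 9 and u'(x)^2 = 81*x**4 - 108*x**3 + 54*x**2 - 12*x + 1.
Integrate each monomial from 0 to 1 using ∫_0^1 c·x^n dx = c·1^(n+1)/(n+1):
  ∫_0^1 u(x)^2 dx = ∫_0^1 (9*x^6 - 18*x^5 + 15*x^4 - 24*x^3 + 19*x^2 - 6*x + 9) dx. Term by term:
    ∫_0^1 9*x^6 dx = 9/7;  ∫_0^1 -18*x^5 dx = -3;  ∫_0^1 15*x^4 dx = 3;
    ∫_0^1 -24*x^3 dx = -6;  ∫_0^1 19*x^2 dx = 19/3;  ∫_0^1 -6*x dx = -3;
    ∫_0^1 9 dx = 9.
  Sum: 9/7 − 3 + 3 − 6 + 19/3 − 3 + 9 = 160/21.
  ∫_0^1 u'(x)^2 dx = ∫_0^1 (81*x^4 - 108*x^3 + 54*x^2 - 12*x + 1) dx. Term by term:
    ∫_0^1 81*x^4 dx = 81/5;  ∫_0^1 -108*x^3 dx = -27;  ∫_0^1 54*x^2 dx = 18;
    ∫_0^1 -12*x dx = -6;  ∫_0^1 1 dx = 1.
  Sum: 81/5 − 27 + 18 − 6 + 1 = 11/5.
Adding: ||u||_{H^1}^2 = 160/21 + 11/5 = 1031/105.


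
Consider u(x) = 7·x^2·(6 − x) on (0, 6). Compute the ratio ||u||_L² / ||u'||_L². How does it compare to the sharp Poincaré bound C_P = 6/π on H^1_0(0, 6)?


||u||_L² / ||u'||_L² = 3*sqrt(14)/7 < C_P = 6/π.

u(x) = 7·x^2·(6 − x), so u'(x) = 21*x*(4 - x).
u(x) = 7·x^2·(6 − x) vanishes at x = 0 and x = 6, so u ∈ H^1_0(0, 6). Differentiate via the product rule and integrate the resulting polynomials term by term.
  ∫_0^6 u² dx = ∫_0^6 (49*x^6 - 588*x^5 + 1764*x^4) dx. Term by term:
    ∫_0^6 49*x^6 dx = 1959552;  ∫_0^6 -588*x^5 dx = -4572288;  ∫_0^6 1764*x^4 dx = 13716864/5.
  Sum: 1959552 − 4572288 + 13716864/5 = 653184/5.
  ∫_0^6 (u')² dx = ∫_0^6 (441*x^4 - 3528*x^3 + 7056*x^2) dx. Term by term:
    ∫_0^6 441*x^4 dx = 3429216/5;  ∫_0^6 -3528*x^3 dx = -1143072;  ∫_0^6 7056*x^2 dx = 508032.
  Sum: 3429216/5 − 1143072 + 508032 = 254016/5.
∫_0^6 u² dx = 653184/5, so ||u||_L² = 216*sqrt(70)/5.
∫_0^6 (u')² dx = 254016/5, so ||u'||_L² = 504*sqrt(5)/5.
Ratio ||u||_L² / ||u'||_L² = 3*sqrt(14)/7.
Sharp Poincaré constant on H^1_0(0, 6) is C_P = L/π = 6/π, achieved by sin(π/6·x).
A polynomial bump cannot attain the sharp Poincaré constant (only the first sine eigenfunction does), so the ratio is strictly less than C_P, consistent with ||u||_L² ≤ C_P ||u'||_L².


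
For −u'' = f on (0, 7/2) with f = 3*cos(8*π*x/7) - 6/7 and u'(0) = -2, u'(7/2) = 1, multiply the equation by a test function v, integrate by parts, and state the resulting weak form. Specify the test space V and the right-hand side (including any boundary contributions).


V = H^1(0, 7/2) (v unrestricted at boundary; u is determined up to an additive constant); weak form: ∫_0^7/2 u'v' dx = ∫_0^7/2 (3*cos(8*π*x/7) - 6/7) v dx + v(7/2) + 2·v(0) for all v ∈ V.

Multiply both sides by a test function v and integrate from 0 to 7/2:
  ∫_0^7/2 −u''(x) v(x) dx = ∫_0^7/2 f(x) v(x) dx.
Integrate the LHS by parts once:
  ∫_0^7/2 −u'' v dx = −[u'(x) v(x)]_0^7/2 + ∫_0^7/2 u'(x) v'(x) dx.
Thus ∫_0^7/2 u'(x) v'(x) dx = ∫_0^7/2 f(x) v(x) dx + [u'(x) v(x)]_0^7/2.
Choose V so that boundary terms are either known or forced to vanish.
u has inhomogeneous Neumann u'(0) = -2, u'(7/2) = 1. [u' v]_0^7/2 = (1)·v(7/2) − (-2)·v(0) = v(7/2) + 2·v(0). Take V = H^1(0, 7/2); boundary term becomes part of RHS.
Weak formulation: find u (satisfying any essential BC) such that ∫_0^7/2 u'(x) v'(x) dx = ∫_0^7/2 f v dx + v(7/2) + 2·v(0) for all v ∈ V (Neumann data are natural BCs: they enter the RHS as boundary terms).
Substituting f(x) = 3*cos(8*π*x/7) - 6/7, the right-hand side is ∫_0^7/2 (3*cos(8*π*x/7) - 6/7) v dx + v(7/2) + 2·v(0).
Compatibility check (pure Neumann): taking v ≡ 1 ∈ V gives 0 = ∫_0^7/2 f dx + (1) − (-2), i.e. ∫_0^7/2 f dx must equal u'(0) − u'(7/2) = -3. Indeed ∫_0^7/2 (3*cos(8*π*x/7) - 6/7) dx = -3, so the data are compatible. The solution is then unique only up to an additive constant (fix it e.g. by requiring ∫_0^7/2 u dx = 0).


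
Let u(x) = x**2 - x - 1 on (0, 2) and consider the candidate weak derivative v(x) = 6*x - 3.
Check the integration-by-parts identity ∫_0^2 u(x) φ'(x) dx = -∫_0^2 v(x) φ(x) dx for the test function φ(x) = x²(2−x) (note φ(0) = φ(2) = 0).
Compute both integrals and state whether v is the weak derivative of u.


LHS = -28/15, RHS = -28/5. No, v is not the weak derivative of u.

u(x) = x**2 - x - 1, classical derivative u'(x) = 2*x - 1.
φ(x) = x²(2−x), so φ'(x) = x*(4 - 3*x).
Note φ(0) = φ(2) = 0, so the boundary term u·φ vanishes.
LHS = ∫_0^2 u(x) φ'(x) dx = ∫_0^2 (-3*x^4 + 7*x^3 - x^2 - 4*x) dx. Term by term:
  ∫_0^2 -3*x^4 dx = -96/5;  ∫_0^2 7*x^3 dx = 28;  ∫_0^2 -x^2 dx = -8/3;
  ∫_0^2 -4*x dx = -8.
Sum: -96/5 + 28 − 8/3 − 8 = -28/15.
So LHS = -28/15.
∫_0^2 v(x) φ(x) dx = ∫_0^2 (-6*x^4 + 15*x^3 - 6*x^2) dx. Term by term:
  ∫_0^2 -6*x^4 dx = -192/5;  ∫_0^2 15*x^3 dx = 60;  ∫_0^2 -6*x^2 dx = -16.
Sum: -192/5 + 60 − 16 = 28/5.
So RHS = -∫_0^2 v(x) φ(x) dx = -28/5.
LHS − RHS = 56/15 ≠ 0, so the identity fails.
(For a valid weak derivative the identity must hold for EVERY test function, in particular this one. The failure shows v is NOT the weak derivative of u.)
Correct weak derivative would be u'(x) = 2*x - 1.


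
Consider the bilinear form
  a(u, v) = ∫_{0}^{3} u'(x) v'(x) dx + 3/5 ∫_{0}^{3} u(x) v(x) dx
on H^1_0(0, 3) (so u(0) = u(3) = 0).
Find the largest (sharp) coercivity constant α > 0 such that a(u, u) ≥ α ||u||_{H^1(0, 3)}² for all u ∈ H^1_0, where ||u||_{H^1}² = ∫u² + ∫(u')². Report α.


α = (27/5 + π^2)/(9 + π^2)

Coercivity of a(·,·) on H^1_0(0, 3) means a(u, u) ≥ α ||u||_{H^1}² for every u ∈ H^1_0.
The interval has length L = 3, and Poincaré/coercivity depend only on L. Here a(u, u) = ∫(u')² + (3/5)·∫u².
Here 0 < c = 3/5 < 1. The condition a(u,u) ≥ α||u||_{H^1}² reads (1−α)∫(u')² ≥ (α−c)∫u². Any admissible α is ≤ 1 (rapidly oscillating u have ∫u²/∫(u')² → 0), and α = 1 would force 0 ≥ (1−c)∫u², impossible since c < 1; so 1−α > 0. By the sharp Poincaré inequality on H^1_0 of an interval of length L, ∫(u')² ≥ (π/L)²∫u² with equality for the first sine mode sin(π(x−x₀)/L) (x₀ the left endpoint), so the inequality holds for all u iff (1−α)(π/L)² ≥ α − c, i.e. α ≤ ((π/L)² + c)/((π/L)² + 1) = (1 + c(L/π)²)/(1 + (L/π)²). With (π/L)² = π^2/9 and c = 3/5, the largest admissible constant is α = ((π/L)² + c)/((π/L)² + 1).
Simplifying, α = (27/5 + π^2)/(9 + π^2).


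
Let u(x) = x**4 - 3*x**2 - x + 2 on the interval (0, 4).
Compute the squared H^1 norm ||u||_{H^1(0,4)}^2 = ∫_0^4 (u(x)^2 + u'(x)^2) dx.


||u||_{H^1}^2 = 2802796/63

The H^1 norm (squared) on an interval (0, L) is
  ||u||_{H^1}^2 = ∫_0^L u(x)^2 dx + ∫_0^L u'(x)^2 dx.
Compute u'(x) = 4*x**3 - 6*x - 1.
Then u(x)^2 = x**8 - 6*x**6 - 2*x**5 + 13*x**4 + 6*x**3 - 11*x**2 - 4*x + 4 and u'(x)^2 = 16*x**6 - 48*x**4 - 8*x**3 + 36*x**2 + 12*x + 1.
Integrate each monomial from 0 to 4 using ∫_0^4 c·x^n dx = c·4^(n+1)/(n+1):
  ∫_0^4 u(x)^2 dx = ∫_0^4 (x^8 - 6*x^6 - 2*x^5 + 13*x^4 + 6*x^3 - 11*x^2 - 4*x + 4) dx. Term by term:
    ∫_0^4 x^8 dx = 262144/9;  ∫_0^4 -6*x^6 dx = -98304/7;  ∫_0^4 -2*x^5 dx = -4096/3;
    ∫_0^4 13*x^4 dx = 13312/5;  ∫_0^4 6*x^3 dx = 384;  ∫_0^4 -11*x^2 dx = -704/3;
    ∫_0^4 -4*x dx = -32;  ∫_0^4 4 dx = 16.
  Sum: 262144/9 − 98304/7 − 4096/3 + 13312/5 + 384 − 704/3 − 32 + 16 = 5201936/315.
  ∫_0^4 u'(x)^2 dx = ∫_0^4 (16*x^6 - 48*x^4 - 8*x^3 + 36*x^2 + 12*x + 1) dx. Term by term:
    ∫_0^4 16*x^6 dx = 262144/7;  ∫_0^4 -48*x^4 dx = -49152/5;  ∫_0^4 -8*x^3 dx = -512;
    ∫_0^4 36*x^2 dx = 768;  ∫_0^4 12*x dx = 96;  ∫_0^4 1 dx = 4.
  Sum: 262144/7 − 49152/5 − 512 + 768 + 96 + 4 = 979116/35.
Adding: ||u||_{H^1}^2 = 5201936/315 + 979116/35 = 2802796/63.


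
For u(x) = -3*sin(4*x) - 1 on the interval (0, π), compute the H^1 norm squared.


||u||_{H^1(0,π)}^2 = 155*π/2

u'(x) = -12*cos(4*x).
Expand u² and (u')² and integrate term by term on (0, π), using: for integers n ≥ 1, ∫_0^π sin²(nx) dx = ∫_0^π cos²(nx) dx = π/2; for n ≠ n', ∫_0^π sin(nx)sin(n'x) dx = ∫_0^π cos(nx)cos(n'x) dx = 0; and by product-to-sum, ∫_0^π sin(nx)cos(n'x) dx = ½∫_0^π [sin((n+n')x) + sin((n−n')x)] dx, which is 0 when n+n' is even and 2n/(n²−n'²) when n+n' is odd (it need not vanish on (0, π)). For the constant mode: ∫_0^π 1 dx = π, ∫_0^π cos(nx) dx = 0, ∫_0^π sin(nx) dx = (1−(−1)^n)/n.
  u² squared terms: (-1)²·∫1 dx = 1·π = π;  (-3)²·∫sin(4x)² dx = 9·π/2 = 9*π/2.
  u² cross terms: 2·(-1)·(-3)·∫1·sin(4x) dx = 6·(0) = 0.
  So ∫_0^π u² dx = π + 9*π/2 + 0 = 11*π/2.
  (u')² squared terms: (-12)²·∫cos(4x)² dx = 144·π/2 = 72*π.
  So ∫_0^π (u')² dx = 72*π.
||u||_{H^1}^2 = (11*π/2) + (72*π) = 155*π/2.


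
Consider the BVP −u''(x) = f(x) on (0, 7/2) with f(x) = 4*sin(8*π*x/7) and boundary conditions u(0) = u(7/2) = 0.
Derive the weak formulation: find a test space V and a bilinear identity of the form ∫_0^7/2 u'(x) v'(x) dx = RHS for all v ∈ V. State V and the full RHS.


V = H^1_0(0, 7/2) (so v(0) = v(7/2) = 0); weak form: ∫_0^7/2 u'v' dx = ∫_0^7/2 (4*sin(8*π*x/7)) v dx for all v ∈ V.

Multiply both sides by a test function v and integrate from 0 to 7/2:
  ∫_0^7/2 −u''(x) v(x) dx = ∫_0^7/2 f(x) v(x) dx.
Integrate the LHS by parts once:
  ∫_0^7/2 −u'' v dx = −[u'(x) v(x)]_0^7/2 + ∫_0^7/2 u'(x) v'(x) dx.
Thus ∫_0^7/2 u'(x) v'(x) dx = ∫_0^7/2 f(x) v(x) dx + [u'(x) v(x)]_0^7/2.
Choose V so that boundary terms are either known or forced to vanish.
u is Dirichlet: u(0) = u(7/2) = 0. Let V = H^1_0(0, 7/2); then v(0) = v(7/2) = 0, and [u' v]_0^7/2 = 0.
Weak formulation: find u (satisfying any essential BC) such that ∫_0^7/2 u'(x) v'(x) dx = ∫_0^7/2 f v dx for all v ∈ V.
Substituting f(x) = 4*sin(8*π*x/7), the right-hand side is ∫_0^7/2 (4*sin(8*π*x/7)) v dx.


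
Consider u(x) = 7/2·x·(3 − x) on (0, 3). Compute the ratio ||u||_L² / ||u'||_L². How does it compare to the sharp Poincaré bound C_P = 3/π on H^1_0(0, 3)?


||u||_L² / ||u'||_L² = 3*sqrt(10)/10 < C_P = 3/π.

u(x) = 7/2·x·(3 − x), so u'(x) = 21/2 - 7*x.
u(x) = 7/2·x·(3 − x) vanishes at x = 0 and x = 3, so u ∈ H^1_0(0, 3). Differentiate via the product rule and integrate the resulting polynomials term by term.
  ∫_0^3 u² dx = ∫_0^3 (49*x^4/4 - 147*x^3/2 + 441*x^2/4) dx. Term by term:
    ∫_0^3 49*x^4/4 dx = 11907/20;  ∫_0^3 -147*x^3/2 dx = -11907/8;  ∫_0^3 441*x^2/4 dx = 3969/4.
  Sum: 11907/20 − 11907/8 + 3969/4 = 3969/40.
  ∫_0^3 (u')² dx = ∫_0^3 (49*x^2 - 147*x + 441/4) dx. Term by term:
    ∫_0^3 49*x^2 dx = 441;  ∫_0^3 -147*x dx = -1323/2;  ∫_0^3 441/4 dx = 1323/4.
  Sum: 441 − 1323/2 + 1323/4 = 441/4.
∫_0^3 u² dx = 3969/40, so ||u||_L² = 63*sqrt(10)/20.
∫_0^3 (u')² dx = 441/4, so ||u'||_L² = 21/2.
Ratio ||u||_L² / ||u'||_L² = 3*sqrt(10)/10.
Sharp Poincaré constant on H^1_0(0, 3) is C_P = L/π = 3/π, achieved by sin(π/3·x).
A polynomial bump cannot attain the sharp Poincaré constant (only the first sine eigenfunction does), so the ratio is strictly less than C_P, consistent with ||u||_L² ≤ C_P ||u'||_L².


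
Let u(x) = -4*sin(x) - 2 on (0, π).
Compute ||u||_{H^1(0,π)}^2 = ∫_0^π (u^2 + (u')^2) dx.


||u||_{H^1(0,π)}^2 = 32 + 20*π

u'(x) = -4*cos(x).
Expand u² and (u')² and integrate term by term on (0, π), using: for integers n ≥ 1, ∫_0^π sin²(nx) dx = ∫_0^π cos²(nx) dx = π/2; for n ≠ n', ∫_0^π sin(nx)sin(n'x) dx = ∫_0^π cos(nx)cos(n'x) dx = 0; and by product-to-sum, ∫_0^π sin(nx)cos(n'x) dx = ½∫_0^π [sin((n+n')x) + sin((n−n')x)] dx, which is 0 when n+n' is even and 2n/(n²−n'²) when n+n' is odd (it need not vanish on (0, π)). For the constant mode: ∫_0^π 1 dx = π, ∫_0^π cos(nx) dx = 0, ∫_0^π sin(nx) dx = (1−(−1)^n)/n.
  u² squared terms: (-2)²·∫1 dx = 4·π = 4*π;  (-4)²·∫sin(x)² dx = 16·π/2 = 8*π.
  u² cross terms: 2·(-2)·(-4)·∫1·sin(x) dx = 16·(2) = 32.
  So ∫_0^π u² dx = 4*π + 8*π + 32 = 32 + 12*π.
  (u')² squared terms: (-4)²·∫cos(x)² dx = 16·π/2 = 8*π.
  So ∫_0^π (u')² dx = 8*π.
||u||_{H^1}^2 = (32 + 12*π) + (8*π) = 32 + 20*π.


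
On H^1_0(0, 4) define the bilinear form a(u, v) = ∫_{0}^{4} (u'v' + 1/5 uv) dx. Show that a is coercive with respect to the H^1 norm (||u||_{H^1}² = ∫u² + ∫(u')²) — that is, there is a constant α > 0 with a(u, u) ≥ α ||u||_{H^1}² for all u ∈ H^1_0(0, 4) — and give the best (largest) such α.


α = (16/5 + π^2)/(π^2 + 16)

Coercivity of a(·,·) on H^1_0(0, 4) means a(u, u) ≥ α ||u||_{H^1}² for every u ∈ H^1_0.
The interval has length L = 4, and Poincaré/coercivity depend only on L. Here a(u, u) = ∫(u')² + (1/5)·∫u².
Here 0 < c = 1/5 < 1. The condition a(u,u) ≥ α||u||_{H^1}² reads (1−α)∫(u')² ≥ (α−c)∫u². Any admissible α is ≤ 1 (rapidly oscillating u have ∫u²/∫(u')² → 0), and α = 1 would force 0 ≥ (1−c)∫u², impossible since c < 1; so 1−α > 0. By the sharp Poincaré inequality on H^1_0 of an interval of length L, ∫(u')² ≥ (π/L)²∫u² with equality for the first sine mode sin(π(x−x₀)/L) (x₀ the left endpoint), so the inequality holds for all u iff (1−α)(π/L)² ≥ α − c, i.e. α ≤ ((π/L)² + c)/((π/L)² + 1) = (1 + c(L/π)²)/(1 + (L/π)²). With (π/L)² = π^2/16 and c = 1/5, the largest admissible constant is α = ((π/L)² + c)/((π/L)² + 1).
Simplifying, α = (16/5 + π^2)/(π^2 + 16).


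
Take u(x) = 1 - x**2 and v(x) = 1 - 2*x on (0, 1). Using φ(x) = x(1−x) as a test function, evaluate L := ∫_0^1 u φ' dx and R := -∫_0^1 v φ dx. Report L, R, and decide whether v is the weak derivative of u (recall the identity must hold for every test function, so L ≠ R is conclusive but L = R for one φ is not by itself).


LHS = 1/6, RHS = 0. No, v is not the weak derivative of u.

u(x) = 1 - x**2, classical derivative u'(x) = -2*x.
φ(x) = x(1−x), so φ'(x) = 1 - 2*x.
Note φ(0) = φ(1) = 0, so the boundary term u·φ vanishes.
LHS = ∫_0^1 u(x) φ'(x) dx = ∫_0^1 (2*x^3 - x^2 - 2*x + 1) dx. Term by term:
  ∫_0^1 2*x^3 dx = 1/2;  ∫_0^1 -x^2 dx = -1/3;  ∫_0^1 -2*x dx = -1;
  ∫_0^1 1 dx = 1.
Sum: 1/2 − 1/3 − 1 + 1 = 1/6.
So LHS = 1/6.
∫_0^1 v(x) φ(x) dx = ∫_0^1 (2*x^3 - 3*x^2 + x) dx. Term by term:
  ∫_0^1 2*x^3 dx = 1/2;  ∫_0^1 -3*x^2 dx = -1;  ∫_0^1 x dx = 1/2.
Sum: 1/2 − 1 + 1/2 = 0.
So RHS = -∫_0^1 v(x) φ(x) dx = 0.
LHS − RHS = 1/6 ≠ 0, so the identity fails.
(For a valid weak derivative the identity must hold for EVERY test function, in particular this one. The failure shows v is NOT the weak derivative of u.)
Correct weak derivative would be u'(x) = -2*x.
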